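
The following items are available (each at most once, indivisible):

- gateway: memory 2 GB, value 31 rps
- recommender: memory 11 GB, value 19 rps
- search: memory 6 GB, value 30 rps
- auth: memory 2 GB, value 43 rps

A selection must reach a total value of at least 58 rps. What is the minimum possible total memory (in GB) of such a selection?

Subsets with value ≥ 58, sorted by total memory:
- gateway+auth: memory 4, value 74
- search+auth: memory 8, value 73
Minimum memory: 4 GB.

4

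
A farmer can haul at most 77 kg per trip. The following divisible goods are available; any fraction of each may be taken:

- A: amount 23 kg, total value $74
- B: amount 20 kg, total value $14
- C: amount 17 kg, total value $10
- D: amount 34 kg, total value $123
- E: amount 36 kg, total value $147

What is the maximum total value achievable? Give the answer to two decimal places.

Take in order of value per unit:
- E (147/36 per unit): all 36 → value 147, running total 147.00
- D (123/34 per unit): all 34 → value 123, running total 270.00
- A (74/23 per unit): 7 of 23 → value 7×74/23 = 22.5217, running total 292.52
Total 292.52.

292.52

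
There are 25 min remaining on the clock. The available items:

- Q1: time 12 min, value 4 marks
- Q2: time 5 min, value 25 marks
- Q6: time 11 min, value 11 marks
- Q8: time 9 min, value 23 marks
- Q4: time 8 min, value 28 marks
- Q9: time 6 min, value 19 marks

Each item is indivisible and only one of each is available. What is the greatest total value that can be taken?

76 marks

Check high-value combinations within 25 min:
- Q2+Q8+Q4: time 5+9+8=22, value 25+23+28=76
- Q2+Q4+Q9: time 5+8+6=19, value 25+28+19=72
- Q8+Q4+Q9: time 9+8+6=23, value 23+28+19=70
Best: 76 marks.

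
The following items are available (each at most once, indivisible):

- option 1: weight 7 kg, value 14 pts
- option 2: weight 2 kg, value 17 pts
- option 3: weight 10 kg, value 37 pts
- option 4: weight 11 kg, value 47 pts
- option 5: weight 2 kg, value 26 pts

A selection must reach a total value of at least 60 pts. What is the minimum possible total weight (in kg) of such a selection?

Subsets with value ≥ 60, sorted by total weight:
- option 3+option 5: weight 12, value 63
- option 4+option 5: weight 13, value 73
- option 2+option 4: weight 13, value 64
Minimum weight: 12 kg.

12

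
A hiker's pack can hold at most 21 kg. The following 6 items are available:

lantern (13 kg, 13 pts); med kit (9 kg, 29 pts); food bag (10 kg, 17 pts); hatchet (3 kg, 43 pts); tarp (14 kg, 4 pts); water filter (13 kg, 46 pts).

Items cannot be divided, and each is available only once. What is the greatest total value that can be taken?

89 pts

Check high-value combinations within 21 kg:
- hatchet+water filter: weight 3+13=16, value 43+46=89
- med kit+hatchet: weight 9+3=12, value 29+43=72
- food bag+hatchet: weight 10+3=13, value 17+43=60
Best: 89 pts.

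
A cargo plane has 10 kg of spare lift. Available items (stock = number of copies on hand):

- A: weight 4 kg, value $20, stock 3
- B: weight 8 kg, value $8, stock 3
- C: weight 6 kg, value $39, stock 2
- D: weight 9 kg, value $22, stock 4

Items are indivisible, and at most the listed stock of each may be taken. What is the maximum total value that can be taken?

$59

Best selections within weight 10 and stock limits:
- 1×A + 1×C: weight 10, value 59
- 2×A: weight 8, value 40
Best: $59.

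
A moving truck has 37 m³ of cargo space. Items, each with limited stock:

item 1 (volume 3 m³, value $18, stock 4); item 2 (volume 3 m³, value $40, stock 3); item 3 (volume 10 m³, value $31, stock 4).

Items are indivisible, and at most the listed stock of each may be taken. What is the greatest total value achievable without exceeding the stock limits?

Top feasible selections:
- 4×item 1 + 3×item 2 + 1×item 3: volume 31, value 223
- 2×item 1 + 3×item 2 + 2×item 3: volume 35, value 218
- 3×item 1 + 3×item 2 + 1×item 3: volume 28, value 205
Best: $223.

$223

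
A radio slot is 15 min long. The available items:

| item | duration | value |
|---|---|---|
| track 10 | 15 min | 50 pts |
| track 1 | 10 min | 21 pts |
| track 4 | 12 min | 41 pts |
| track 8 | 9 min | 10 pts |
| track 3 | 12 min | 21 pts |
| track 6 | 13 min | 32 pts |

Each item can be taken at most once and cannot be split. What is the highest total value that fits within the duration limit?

50 pts

Check high-value combinations within 15 min:
- track 10: duration 15, value 50
- track 4: duration 12, value 41
- track 6: duration 13, value 32
Best: 50 pts.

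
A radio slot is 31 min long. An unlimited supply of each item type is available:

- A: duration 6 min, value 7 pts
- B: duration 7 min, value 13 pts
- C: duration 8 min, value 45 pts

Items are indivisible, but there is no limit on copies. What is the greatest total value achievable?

148 pts

Best value-per-unit is C at 45/8; filling with it alone gives 3×45 = 135.
Optimal mix: 1×B + 3×C → duration 31, value 148.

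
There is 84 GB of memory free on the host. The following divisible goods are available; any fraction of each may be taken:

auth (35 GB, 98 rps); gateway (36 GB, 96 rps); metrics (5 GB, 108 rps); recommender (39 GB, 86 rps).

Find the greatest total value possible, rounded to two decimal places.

319.64

Take in order of value per unit:
- metrics (108/5 per unit): all 5 → value 108, running total 108.00
- auth (98/35 per unit): all 35 → value 98, running total 206.00
- gateway (96/36 per unit): all 36 → value 96, running total 302.00
- recommender (86/39 per unit): 8 of 39 → value 8×86/39 = 17.6410, running total 319.64
Total 319.64.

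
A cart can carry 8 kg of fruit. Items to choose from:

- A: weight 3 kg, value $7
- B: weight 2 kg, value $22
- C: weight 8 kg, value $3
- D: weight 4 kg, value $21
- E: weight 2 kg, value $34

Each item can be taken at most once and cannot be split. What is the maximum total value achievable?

$77

Check high-value combinations within 8 kg:
- B+D+E: weight 2+4+2=8, value 22+21+34=77
- A+B+E: weight 3+2+2=7, value 7+22+34=63
- B+E: weight 2+2=4, value 22+34=56
Best: $77.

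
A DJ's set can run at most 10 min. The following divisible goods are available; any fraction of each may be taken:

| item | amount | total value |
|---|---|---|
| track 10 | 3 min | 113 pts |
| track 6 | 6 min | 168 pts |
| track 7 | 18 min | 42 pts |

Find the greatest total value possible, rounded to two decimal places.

Take in order of value per unit:
- track 10 (113/3 per unit): all 3 → value 113, running total 113.00
- track 6 (168/6 per unit): all 6 → value 168, running total 281.00
- track 7 (42/18 per unit): 1 of 18 → value 1×42/18 = 2.3333, running total 283.33
Total 283.33.

283.33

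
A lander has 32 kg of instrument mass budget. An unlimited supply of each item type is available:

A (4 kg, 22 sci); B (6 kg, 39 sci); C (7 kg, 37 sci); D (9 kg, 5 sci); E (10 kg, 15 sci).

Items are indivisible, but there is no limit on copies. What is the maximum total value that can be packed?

Best value-per-unit is B at 39/6; filling with it alone gives 5×39 = 195.
Optimal mix: 2×A + 4×B → mass 32, value 200.

200 sci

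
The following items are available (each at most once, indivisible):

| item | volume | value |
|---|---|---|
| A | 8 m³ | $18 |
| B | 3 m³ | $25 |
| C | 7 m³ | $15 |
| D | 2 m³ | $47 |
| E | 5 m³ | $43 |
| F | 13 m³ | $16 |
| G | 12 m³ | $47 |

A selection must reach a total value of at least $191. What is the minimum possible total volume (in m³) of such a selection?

Subsets with value ≥ 191, sorted by total volume:
- A+B+C+D+E+G: volume 37, value 195
- B+C+D+E+F+G: volume 42, value 193
- A+B+D+E+F+G: volume 43, value 196
Minimum volume: 37 m³.

37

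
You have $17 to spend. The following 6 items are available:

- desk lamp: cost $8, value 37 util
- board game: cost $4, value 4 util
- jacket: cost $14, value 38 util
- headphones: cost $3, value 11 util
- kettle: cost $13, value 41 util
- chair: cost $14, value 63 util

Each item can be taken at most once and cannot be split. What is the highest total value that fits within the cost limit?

Check high-value combinations within $17:
- headphones+chair: cost 3+14=17, value 11+63=74
- chair: cost 14, value 63
- desk lamp+board game+headphones: cost 8+4+3=15, value 37+4+11=52
- headphones+kettle: cost 3+13=16, value 11+41=52
- jacket+headphones: cost 14+3=17, value 38+11=49
Best: 74 util.

74 util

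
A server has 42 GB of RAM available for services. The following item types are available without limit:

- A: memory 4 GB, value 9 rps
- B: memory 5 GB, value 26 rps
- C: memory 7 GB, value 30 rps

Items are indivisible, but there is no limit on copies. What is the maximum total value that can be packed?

212 rps

Best value-per-unit is B at 26/5; filling with it alone gives 8×26 = 208.
Optimal mix: 7×B + 1×C → memory 42, value 212.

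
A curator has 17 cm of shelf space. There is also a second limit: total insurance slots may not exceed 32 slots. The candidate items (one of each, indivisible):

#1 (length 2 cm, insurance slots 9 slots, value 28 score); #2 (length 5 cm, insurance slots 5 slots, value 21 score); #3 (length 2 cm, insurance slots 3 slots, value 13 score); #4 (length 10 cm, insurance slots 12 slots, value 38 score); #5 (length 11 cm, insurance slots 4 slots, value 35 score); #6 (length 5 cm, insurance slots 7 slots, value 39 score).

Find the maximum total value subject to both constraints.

Feasible sets respecting both limits:
- #1+#4+#6: length 17, insurance slots 28, value 105
- #1+#2+#3+#6: length 14, insurance slots 24, value 101
- #3+#4+#6: length 17, insurance slots 22, value 90
- #1+#2+#6: length 12, insurance slots 21, value 88
Best: 105 score.

105 score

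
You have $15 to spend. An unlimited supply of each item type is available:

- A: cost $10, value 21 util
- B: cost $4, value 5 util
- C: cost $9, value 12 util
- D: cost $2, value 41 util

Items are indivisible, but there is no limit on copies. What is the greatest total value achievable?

287 util

Best value-per-unit is D at 41/2, and filling with it alone uses cost 7×2=14. No mix of the others beats 7×41 = 287.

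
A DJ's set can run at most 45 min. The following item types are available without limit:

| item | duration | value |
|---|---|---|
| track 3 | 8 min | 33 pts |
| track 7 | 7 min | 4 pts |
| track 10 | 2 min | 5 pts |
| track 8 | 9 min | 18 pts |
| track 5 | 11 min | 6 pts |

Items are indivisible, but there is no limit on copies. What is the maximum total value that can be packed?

175 pts

Best value-per-unit is track 3 at 33/8; filling with it alone gives 5×33 = 165.
Optimal mix: 5×track 3 + 2×track 10 → duration 44, value 175.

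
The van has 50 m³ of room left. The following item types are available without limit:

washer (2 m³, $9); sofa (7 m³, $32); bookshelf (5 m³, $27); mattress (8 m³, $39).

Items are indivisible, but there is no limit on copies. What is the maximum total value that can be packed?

$270

Best value-per-unit is bookshelf at 27/5, and filling with it alone uses volume 10×5=50. No mix of the others beats 10×27 = 270.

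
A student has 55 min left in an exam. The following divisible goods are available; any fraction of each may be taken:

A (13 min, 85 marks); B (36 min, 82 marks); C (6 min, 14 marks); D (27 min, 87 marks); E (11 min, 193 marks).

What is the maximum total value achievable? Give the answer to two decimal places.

374.33

Take in order of value per unit:
- E (193/11 per unit): all 11 → value 193, running total 193.00
- A (85/13 per unit): all 13 → value 85, running total 278.00
- D (87/27 per unit): all 27 → value 87, running total 365.00
- C (14/6 per unit): 4 of 6 → value 4×14/6 = 9.3333, running total 374.33
Total 374.33.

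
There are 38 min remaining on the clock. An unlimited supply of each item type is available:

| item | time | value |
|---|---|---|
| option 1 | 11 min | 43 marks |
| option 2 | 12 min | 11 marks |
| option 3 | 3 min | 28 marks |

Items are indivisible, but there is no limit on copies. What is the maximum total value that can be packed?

Best value-per-unit is option 3 at 28/3, and filling with it alone uses time 12×3=36. No mix of the others beats 12×28 = 336.

336 marks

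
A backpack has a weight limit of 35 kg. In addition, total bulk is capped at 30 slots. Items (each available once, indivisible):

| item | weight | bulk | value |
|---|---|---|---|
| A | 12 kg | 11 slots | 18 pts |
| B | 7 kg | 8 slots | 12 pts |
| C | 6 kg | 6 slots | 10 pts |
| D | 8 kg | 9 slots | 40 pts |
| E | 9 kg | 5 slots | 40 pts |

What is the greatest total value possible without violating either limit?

102 pts

Feasible sets respecting both limits:
- B+C+D+E: weight 30, bulk 28, value 102
- A+D+E: weight 29, bulk 25, value 98
- B+D+E: weight 24, bulk 22, value 92
- C+D+E: weight 23, bulk 20, value 90
Best: 102 pts.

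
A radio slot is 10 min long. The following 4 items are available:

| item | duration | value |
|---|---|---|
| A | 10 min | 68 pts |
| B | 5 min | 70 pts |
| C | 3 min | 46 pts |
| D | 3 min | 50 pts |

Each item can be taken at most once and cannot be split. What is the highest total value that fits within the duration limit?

Check high-value combinations within 10 min:
- B+D: duration 5+3=8, value 70+50=120
- B+C: duration 5+3=8, value 70+46=116
- C+D: duration 3+3=6, value 46+50=96
- B: duration 5, value 70
- A: duration 10, value 68
Best: 120 pts.

120 pts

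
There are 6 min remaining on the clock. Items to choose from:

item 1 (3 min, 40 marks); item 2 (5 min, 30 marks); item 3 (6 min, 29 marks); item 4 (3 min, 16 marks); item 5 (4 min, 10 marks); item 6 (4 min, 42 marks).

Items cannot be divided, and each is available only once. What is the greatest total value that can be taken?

Check high-value combinations within 6 min:
- item 1+item 4: time 3+3=6, value 40+16=56
- item 6: time 4, value 42
- item 1: time 3, value 40
- item 2: time 5, value 30
Best: 56 marks.

56 marks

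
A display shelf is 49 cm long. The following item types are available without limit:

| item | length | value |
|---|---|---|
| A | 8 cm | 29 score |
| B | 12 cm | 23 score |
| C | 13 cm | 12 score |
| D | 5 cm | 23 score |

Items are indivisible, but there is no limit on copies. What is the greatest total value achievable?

Best value-per-unit is D at 23/5; filling with it alone gives 9×23 = 207.
Optimal mix: 1×A + 8×D → length 48, value 213.

213 score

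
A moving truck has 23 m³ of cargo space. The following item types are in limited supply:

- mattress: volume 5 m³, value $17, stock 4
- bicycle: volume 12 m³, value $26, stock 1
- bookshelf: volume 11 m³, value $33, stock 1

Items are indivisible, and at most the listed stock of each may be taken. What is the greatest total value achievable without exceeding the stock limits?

Best selections within volume 23 and stock limits:
- 4×mattress: volume 20, value 68
- 2×mattress + 1×bookshelf: volume 21, value 67
Best: $68.

$68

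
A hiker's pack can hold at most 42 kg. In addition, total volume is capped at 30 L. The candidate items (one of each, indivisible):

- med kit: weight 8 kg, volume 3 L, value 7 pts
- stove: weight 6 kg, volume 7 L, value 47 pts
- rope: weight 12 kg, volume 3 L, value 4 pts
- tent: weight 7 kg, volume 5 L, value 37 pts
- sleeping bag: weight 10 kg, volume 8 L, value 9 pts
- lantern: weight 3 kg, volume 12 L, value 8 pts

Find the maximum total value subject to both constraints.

103 pts

Feasible sets respecting both limits:
- med kit+stove+rope+tent+lantern: weight 36, volume 30, value 103
- med kit+stove+tent+sleeping bag: weight 31, volume 23, value 100
- med kit+stove+tent+lantern: weight 24, volume 27, value 99
- stove+rope+tent+sleeping bag: weight 35, volume 23, value 97
Best: 103 pts.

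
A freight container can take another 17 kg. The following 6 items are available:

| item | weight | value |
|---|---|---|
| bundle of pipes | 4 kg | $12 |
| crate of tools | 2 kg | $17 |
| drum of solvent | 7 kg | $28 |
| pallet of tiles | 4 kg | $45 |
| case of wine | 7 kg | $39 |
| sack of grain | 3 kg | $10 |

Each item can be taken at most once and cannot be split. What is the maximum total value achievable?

Check high-value combinations within 17 kg:
- bundle of pipes+crate of tools+pallet of tiles+case of wine: weight 4+2+4+7=17, value 12+17+45+39=113
- crate of tools+pallet of tiles+case of wine+sack of grain: weight 2+4+7+3=16, value 17+45+39+10=111
- bundle of pipes+crate of tools+drum of solvent+pallet of tiles: weight 4+2+7+4=17, value 12+17+28+45=102
Best: $113.

$113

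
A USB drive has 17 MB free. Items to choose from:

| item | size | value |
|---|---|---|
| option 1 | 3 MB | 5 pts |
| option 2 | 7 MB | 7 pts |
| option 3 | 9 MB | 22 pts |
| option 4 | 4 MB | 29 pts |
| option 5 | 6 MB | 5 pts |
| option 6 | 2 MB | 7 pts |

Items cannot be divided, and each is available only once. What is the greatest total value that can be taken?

Check high-value combinations within 17 MB:
- option 3+option 4+option 6: size 9+4+2=15, value 22+29+7=58
- option 1+option 3+option 4: size 3+9+4=16, value 5+22+29=56
- option 3+option 4: size 9+4=13, value 22+29=51
- option 1+option 2+option 4+option 6: size 3+7+4+2=16, value 5+7+29+7=48
- option 1+option 4+option 5+option 6: size 3+4+6+2=15, value 5+29+5+7=46
Best: 58 pts.

58 pts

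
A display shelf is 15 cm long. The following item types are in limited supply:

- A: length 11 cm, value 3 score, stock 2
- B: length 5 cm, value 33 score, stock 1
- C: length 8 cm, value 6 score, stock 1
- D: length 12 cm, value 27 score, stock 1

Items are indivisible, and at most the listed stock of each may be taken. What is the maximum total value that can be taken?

Best selections within length 15 and stock limits:
- 1×B + 1×C: length 13, value 39
- 1×B: length 5, value 33
- 1×D: length 12, value 27
Best: 39 score.

39 score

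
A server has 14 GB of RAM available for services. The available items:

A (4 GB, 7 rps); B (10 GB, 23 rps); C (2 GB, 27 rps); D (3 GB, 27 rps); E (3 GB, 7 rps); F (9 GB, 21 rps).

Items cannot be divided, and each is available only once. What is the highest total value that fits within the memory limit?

75 rps

Check high-value combinations within 14 GB:
- C+D+F: memory 2+3+9=14, value 27+27+21=75
- A+C+D+E: memory 4+2+3+3=12, value 7+27+27+7=68
- C+D+E: memory 2+3+3=8, value 27+27+7=61
Best: 75 rps.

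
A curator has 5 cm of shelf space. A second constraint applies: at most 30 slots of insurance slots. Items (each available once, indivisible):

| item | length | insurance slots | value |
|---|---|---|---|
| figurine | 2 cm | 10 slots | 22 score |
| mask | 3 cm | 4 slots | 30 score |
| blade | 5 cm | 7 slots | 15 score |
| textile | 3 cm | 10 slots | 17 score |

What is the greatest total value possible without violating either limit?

52 score

Feasible sets respecting both limits:
- figurine+mask: length 5, insurance slots 14, value 52
- figurine+textile: length 5, insurance slots 20, value 39
- mask: length 3, insurance slots 4, value 30
Best: 52 score.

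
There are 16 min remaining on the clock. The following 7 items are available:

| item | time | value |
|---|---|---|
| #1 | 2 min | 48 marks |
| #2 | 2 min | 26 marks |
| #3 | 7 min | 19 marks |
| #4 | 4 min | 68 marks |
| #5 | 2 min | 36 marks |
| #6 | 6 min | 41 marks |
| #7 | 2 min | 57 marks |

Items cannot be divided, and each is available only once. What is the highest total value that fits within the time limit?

250 marks

This is a 0/1 knapsack; check combinations near the capacity.
- #1+#4+#5+#6+#7: time 2+4+2+6+2=16, value 48+68+36+41+57=250
- #1+#2+#4+#6+#7: time 2+2+4+6+2=16, value 48+26+68+41+57=240
- #1+#2+#4+#5+#7: time 2+2+4+2+2=12, value 48+26+68+36+57=235
- #2+#4+#5+#6+#7: time 2+4+2+6+2=16, value 26+68+36+41+57=228
Best: 250 marks.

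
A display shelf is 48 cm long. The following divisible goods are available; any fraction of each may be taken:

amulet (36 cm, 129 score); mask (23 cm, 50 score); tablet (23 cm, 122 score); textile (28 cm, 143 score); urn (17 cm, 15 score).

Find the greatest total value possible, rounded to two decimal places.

249.68

Take in order of value per unit:
- tablet (122/23 per unit): all 23 → value 122, running total 122.00
- textile (143/28 per unit): 25 of 28 → value 25×143/28 = 127.6786, running total 249.68
Total 249.68.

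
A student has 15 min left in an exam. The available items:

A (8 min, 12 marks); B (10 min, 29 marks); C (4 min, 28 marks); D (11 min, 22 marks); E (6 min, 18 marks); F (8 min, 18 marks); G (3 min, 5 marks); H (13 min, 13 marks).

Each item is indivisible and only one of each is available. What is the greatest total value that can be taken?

57 marks

Check high-value combinations within 15 min:
- B+C: time 10+4=14, value 29+28=57
- C+E+G: time 4+6+3=13, value 28+18+5=51
- C+F+G: time 4+8+3=15, value 28+18+5=51
- C+D: time 4+11=15, value 28+22=50
- C+E: time 4+6=10, value 28+18=46
Best: 57 marks.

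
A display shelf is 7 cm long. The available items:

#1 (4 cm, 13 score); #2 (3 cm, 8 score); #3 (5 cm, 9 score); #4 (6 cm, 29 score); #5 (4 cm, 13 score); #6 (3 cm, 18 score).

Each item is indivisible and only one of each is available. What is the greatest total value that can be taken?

This is a 0/1 knapsack; check combinations near the capacity.
- #1+#6: length 4+3=7, value 13+18=31
- #5+#6: length 4+3=7, value 13+18=31
- #4: length 6, value 29
- #2+#6: length 3+3=6, value 8+18=26
Best: 31 score.

31 score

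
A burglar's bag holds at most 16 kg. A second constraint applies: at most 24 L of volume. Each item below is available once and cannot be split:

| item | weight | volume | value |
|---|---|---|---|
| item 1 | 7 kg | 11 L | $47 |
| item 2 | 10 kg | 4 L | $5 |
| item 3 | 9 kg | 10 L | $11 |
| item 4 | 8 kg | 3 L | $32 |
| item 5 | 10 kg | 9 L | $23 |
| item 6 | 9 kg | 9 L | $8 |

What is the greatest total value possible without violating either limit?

Feasible sets respecting both limits:
- item 1+item 4: weight 15, volume 14, value 79
- item 1+item 3: weight 16, volume 21, value 58
- item 1+item 6: weight 16, volume 20, value 55
- item 1: weight 7, volume 11, value 47
Best: $79.

$79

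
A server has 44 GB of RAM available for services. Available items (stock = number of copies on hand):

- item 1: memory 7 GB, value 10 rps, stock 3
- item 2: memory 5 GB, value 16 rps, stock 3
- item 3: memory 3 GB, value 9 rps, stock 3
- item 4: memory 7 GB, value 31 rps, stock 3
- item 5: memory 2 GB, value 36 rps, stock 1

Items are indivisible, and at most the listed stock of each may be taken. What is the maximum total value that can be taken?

195 rps

Best selections within memory 44 and stock limits:
- 3×item 2 + 2×item 3 + 3×item 4 + 1×item 5: memory 44, value 195
- 2×item 2 + 3×item 3 + 3×item 4 + 1×item 5: memory 42, value 188
- 3×item 2 + 1×item 3 + 3×item 4 + 1×item 5: memory 41, value 186
- 1×item 1 + 1×item 2 + 3×item 3 + 3×item 4 + 1×item 5: memory 44, value 182
Best: 195 rps.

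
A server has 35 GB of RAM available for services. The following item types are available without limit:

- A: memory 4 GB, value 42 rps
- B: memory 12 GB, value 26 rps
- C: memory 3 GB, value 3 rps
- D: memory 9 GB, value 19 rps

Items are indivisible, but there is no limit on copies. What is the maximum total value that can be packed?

339 rps

Best value-per-unit is A at 42/4; filling with it alone gives 8×42 = 336.
Optimal mix: 8×A + 1×C → memory 35, value 339.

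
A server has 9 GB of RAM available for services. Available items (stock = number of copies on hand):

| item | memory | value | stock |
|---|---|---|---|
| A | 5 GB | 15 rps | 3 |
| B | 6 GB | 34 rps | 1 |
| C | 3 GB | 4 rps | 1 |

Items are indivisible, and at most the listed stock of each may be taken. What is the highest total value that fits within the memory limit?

Top feasible selections:
- 1×B + 1×C: memory 9, value 38
- 1×B: memory 6, value 34
- 1×A + 1×C: memory 8, value 19
Best: 38 rps.

38 rps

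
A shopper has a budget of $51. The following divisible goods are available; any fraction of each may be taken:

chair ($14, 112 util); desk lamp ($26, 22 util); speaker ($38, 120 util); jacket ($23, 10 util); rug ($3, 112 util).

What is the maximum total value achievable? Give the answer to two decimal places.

331.37

Take in order of value per unit:
- rug (112/3 per unit): all 3 → value 112, running total 112.00
- chair (112/14 per unit): all 14 → value 112, running total 224.00
- speaker (120/38 per unit): 34 of 38 → value 34×120/38 = 107.3684, running total 331.37
Total 331.37.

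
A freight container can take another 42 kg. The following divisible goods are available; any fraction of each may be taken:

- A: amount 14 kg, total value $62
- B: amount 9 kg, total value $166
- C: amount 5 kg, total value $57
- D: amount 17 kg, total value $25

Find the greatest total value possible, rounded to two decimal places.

Take in order of value per unit:
- B (166/9 per unit): all 9 → value 166, running total 166.00
- C (57/5 per unit): all 5 → value 57, running total 223.00
- A (62/14 per unit): all 14 → value 62, running total 285.00
- D (25/17 per unit): 14 of 17 → value 14×25/17 = 20.5882, running total 305.59
Total 305.59.

305.59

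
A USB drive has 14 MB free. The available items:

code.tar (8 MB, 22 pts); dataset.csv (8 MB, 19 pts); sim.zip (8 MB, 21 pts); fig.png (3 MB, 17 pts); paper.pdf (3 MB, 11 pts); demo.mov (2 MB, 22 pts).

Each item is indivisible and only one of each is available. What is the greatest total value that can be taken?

This is a 0/1 knapsack; check combinations near the capacity.
- code.tar+fig.png+demo.mov: size 8+3+2=13, value 22+17+22=61
- sim.zip+fig.png+demo.mov: size 8+3+2=13, value 21+17+22=60
- dataset.csv+fig.png+demo.mov: size 8+3+2=13, value 19+17+22=58
- code.tar+paper.pdf+demo.mov: size 8+3+2=13, value 22+11+22=55
- sim.zip+paper.pdf+demo.mov: size 8+3+2=13, value 21+11+22=54
Best: 61 pts.

61 pts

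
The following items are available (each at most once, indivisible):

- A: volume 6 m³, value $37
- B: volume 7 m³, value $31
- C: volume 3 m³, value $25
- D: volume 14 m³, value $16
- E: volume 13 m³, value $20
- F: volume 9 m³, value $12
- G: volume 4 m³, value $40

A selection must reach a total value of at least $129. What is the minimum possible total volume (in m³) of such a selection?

20

Subsets with value ≥ 129, sorted by total volume:
- A+B+C+G: volume 20, value 133
- A+B+C+F+G: volume 29, value 145
- A+B+C+E+G: volume 33, value 153
- A+B+C+D+G: volume 34, value 149
Minimum volume: 20 m³.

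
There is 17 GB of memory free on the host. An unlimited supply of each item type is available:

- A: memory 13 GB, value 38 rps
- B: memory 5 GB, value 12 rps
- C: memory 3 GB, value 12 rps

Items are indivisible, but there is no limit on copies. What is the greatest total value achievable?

60 rps

Best value-per-unit is C at 12/3; filling with it alone gives 5×12 = 60.
Optimal mix: 1×B + 4×C → memory 17, value 60.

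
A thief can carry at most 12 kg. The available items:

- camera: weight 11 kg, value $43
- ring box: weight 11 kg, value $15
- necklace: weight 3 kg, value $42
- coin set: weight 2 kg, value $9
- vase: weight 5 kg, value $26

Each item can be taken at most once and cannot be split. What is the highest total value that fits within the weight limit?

This is a 0/1 knapsack; check combinations near the capacity.
- necklace+coin set+vase: weight 3+2+5=10, value 42+9+26=77
- necklace+vase: weight 3+5=8, value 42+26=68
- necklace+coin set: weight 3+2=5, value 42+9=51
- camera: weight 11, value 43
Best: $77.

$77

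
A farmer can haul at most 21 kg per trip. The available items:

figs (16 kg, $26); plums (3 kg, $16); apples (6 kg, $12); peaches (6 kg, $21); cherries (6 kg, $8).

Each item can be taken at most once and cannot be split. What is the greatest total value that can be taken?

This is a 0/1 knapsack; check combinations near the capacity.
- plums+apples+peaches+cherries: weight 3+6+6+6=21, value 16+12+21+8=57
- plums+apples+peaches: weight 3+6+6=15, value 16+12+21=49
- plums+peaches+cherries: weight 3+6+6=15, value 16+21+8=45
- figs+plums: weight 16+3=19, value 26+16=42
Best: $57.

$57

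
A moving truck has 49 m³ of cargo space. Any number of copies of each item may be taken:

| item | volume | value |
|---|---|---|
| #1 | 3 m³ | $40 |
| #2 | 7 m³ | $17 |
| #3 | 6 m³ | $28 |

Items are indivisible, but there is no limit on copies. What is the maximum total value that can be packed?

Best value-per-unit is #1 at 40/3, and filling with it alone uses volume 16×3=48. No mix of the others beats 16×40 = 640.

$640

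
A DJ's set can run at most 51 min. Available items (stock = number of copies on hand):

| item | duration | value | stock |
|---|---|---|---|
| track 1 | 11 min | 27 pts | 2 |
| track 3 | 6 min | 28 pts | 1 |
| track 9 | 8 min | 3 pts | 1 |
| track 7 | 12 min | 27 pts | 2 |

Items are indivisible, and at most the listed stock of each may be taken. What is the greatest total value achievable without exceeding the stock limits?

112 pts

Top feasible selections:
- 2×track 1 + 1×track 3 + 1×track 9 + 1×track 7: duration 48, value 112
- 1×track 1 + 1×track 3 + 1×track 9 + 2×track 7: duration 49, value 112
- 2×track 1 + 1×track 3 + 1×track 7: duration 40, value 109
Best: 112 pts.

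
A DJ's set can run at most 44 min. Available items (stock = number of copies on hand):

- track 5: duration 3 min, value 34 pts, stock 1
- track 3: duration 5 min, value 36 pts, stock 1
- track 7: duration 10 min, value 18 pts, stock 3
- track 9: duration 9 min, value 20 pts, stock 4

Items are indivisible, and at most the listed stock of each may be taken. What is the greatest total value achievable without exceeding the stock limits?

Best selections within duration 44 and stock limits:
- 1×track 5 + 1×track 3 + 4×track 9: duration 44, value 150
- 1×track 5 + 1×track 3 + 3×track 9: duration 35, value 130
- 1×track 5 + 1×track 3 + 1×track 7 + 2×track 9: duration 36, value 128
Best: 150 pts.

150 pts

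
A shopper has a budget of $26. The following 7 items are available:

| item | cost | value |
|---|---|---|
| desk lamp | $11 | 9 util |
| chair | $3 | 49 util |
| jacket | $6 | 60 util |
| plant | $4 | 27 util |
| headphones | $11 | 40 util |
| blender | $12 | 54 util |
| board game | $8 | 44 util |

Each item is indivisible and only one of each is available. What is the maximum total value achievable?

This is a 0/1 knapsack; check combinations near the capacity.
- chair+jacket+plant+blender: cost 3+6+4+12=25, value 49+60+27+54=190
- chair+jacket+plant+board game: cost 3+6+4+8=21, value 49+60+27+44=180
- chair+jacket+plant+headphones: cost 3+6+4+11=24, value 49+60+27+40=176
- chair+jacket+blender: cost 3+6+12=21, value 49+60+54=163
- chair+plant+headphones+board game: cost 3+4+11+8=26, value 49+27+40+44=160
Best: 190 util.

190 util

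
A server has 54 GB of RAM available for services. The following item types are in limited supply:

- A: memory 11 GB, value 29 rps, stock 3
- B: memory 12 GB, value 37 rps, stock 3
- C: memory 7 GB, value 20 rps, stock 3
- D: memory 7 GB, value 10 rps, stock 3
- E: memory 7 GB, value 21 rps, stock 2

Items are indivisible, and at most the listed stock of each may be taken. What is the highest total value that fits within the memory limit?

161 rps

Top feasible selections:
- 1×A + 3×B + 1×E: memory 54, value 161
- 1×A + 3×B + 1×C: memory 54, value 160
- 2×B + 2×C + 2×E: memory 52, value 156
Best: 161 rps.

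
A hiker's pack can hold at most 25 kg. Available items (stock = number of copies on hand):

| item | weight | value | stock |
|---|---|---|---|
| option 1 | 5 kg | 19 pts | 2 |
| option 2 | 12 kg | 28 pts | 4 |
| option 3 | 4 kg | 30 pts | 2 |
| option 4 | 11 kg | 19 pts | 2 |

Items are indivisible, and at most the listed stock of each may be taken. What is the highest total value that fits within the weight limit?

107 pts

Top feasible selections:
- 1×option 1 + 1×option 2 + 2×option 3: weight 25, value 107
- 2×option 1 + 2×option 3: weight 18, value 98
Best: 107 pts.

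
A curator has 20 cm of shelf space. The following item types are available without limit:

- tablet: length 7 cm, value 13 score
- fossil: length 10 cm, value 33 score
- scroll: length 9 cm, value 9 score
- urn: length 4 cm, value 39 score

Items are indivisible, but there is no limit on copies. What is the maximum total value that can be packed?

195 score

Best value-per-unit is urn at 39/4, and filling with it alone uses length 5×4=20. No mix of the others beats 5×39 = 195.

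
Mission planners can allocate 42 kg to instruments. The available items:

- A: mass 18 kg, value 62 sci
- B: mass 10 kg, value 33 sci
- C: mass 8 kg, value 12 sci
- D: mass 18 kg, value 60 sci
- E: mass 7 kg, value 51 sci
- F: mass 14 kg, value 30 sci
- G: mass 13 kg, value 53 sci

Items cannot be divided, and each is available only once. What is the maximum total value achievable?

166 sci

Check high-value combinations within 42 kg:
- A+E+G: mass 18+7+13=38, value 62+51+53=166
- D+E+G: mass 18+7+13=38, value 60+51+53=164
- B+C+E+G: mass 10+8+7+13=38, value 33+12+51+53=149
- A+B+G: mass 18+10+13=41, value 62+33+53=148
Best: 166 sci.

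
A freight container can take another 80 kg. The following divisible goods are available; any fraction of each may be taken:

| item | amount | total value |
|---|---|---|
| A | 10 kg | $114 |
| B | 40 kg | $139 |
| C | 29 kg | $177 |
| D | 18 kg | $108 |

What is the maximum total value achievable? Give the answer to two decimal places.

478.93

Take in order of value per unit:
- A (114/10 per unit): all 10 → value 114, running total 114.00
- C (177/29 per unit): all 29 → value 177, running total 291.00
- D (108/18 per unit): all 18 → value 108, running total 399.00
- B (139/40 per unit): 23 of 40 → value 23×139/40 = 79.9250, running total 478.93
Total 478.93.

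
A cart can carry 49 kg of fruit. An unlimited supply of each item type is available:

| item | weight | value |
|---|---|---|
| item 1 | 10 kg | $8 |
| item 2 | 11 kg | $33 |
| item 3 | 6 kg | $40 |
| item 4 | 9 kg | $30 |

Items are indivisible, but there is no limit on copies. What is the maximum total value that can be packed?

$320

Best value-per-unit is item 3 at 40/6, and filling with it alone uses weight 8×6=48. No mix of the others beats 8×40 = 320.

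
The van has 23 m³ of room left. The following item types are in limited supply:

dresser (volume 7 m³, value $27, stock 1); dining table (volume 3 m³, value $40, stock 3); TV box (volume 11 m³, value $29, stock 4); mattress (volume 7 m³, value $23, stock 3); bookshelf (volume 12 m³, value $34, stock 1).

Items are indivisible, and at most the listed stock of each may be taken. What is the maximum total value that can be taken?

Top feasible selections:
- 1×dresser + 3×dining table + 1×mattress: volume 23, value 170
- 3×dining table + 2×mattress: volume 23, value 166
- 3×dining table + 1×bookshelf: volume 21, value 154
Best: $170.

$170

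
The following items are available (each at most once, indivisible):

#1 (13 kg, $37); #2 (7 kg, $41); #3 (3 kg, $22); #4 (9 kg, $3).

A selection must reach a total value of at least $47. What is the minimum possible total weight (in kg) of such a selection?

10

Subsets with value ≥ 47, sorted by total weight:
- #2+#3: weight 10, value 63
- #1+#3: weight 16, value 59
Minimum weight: 10 kg.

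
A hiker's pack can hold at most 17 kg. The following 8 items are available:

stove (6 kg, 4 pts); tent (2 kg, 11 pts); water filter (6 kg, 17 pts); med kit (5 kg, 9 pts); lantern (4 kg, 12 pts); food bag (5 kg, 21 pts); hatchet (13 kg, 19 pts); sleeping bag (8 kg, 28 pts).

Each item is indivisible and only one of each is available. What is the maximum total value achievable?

Check high-value combinations within 17 kg:
- tent+water filter+lantern+food bag: weight 2+6+4+5=17, value 11+17+12+21=61
- lantern+food bag+sleeping bag: weight 4+5+8=17, value 12+21+28=61
- tent+food bag+sleeping bag: weight 2+5+8=15, value 11+21+28=60
Best: 61 pts.

61 pts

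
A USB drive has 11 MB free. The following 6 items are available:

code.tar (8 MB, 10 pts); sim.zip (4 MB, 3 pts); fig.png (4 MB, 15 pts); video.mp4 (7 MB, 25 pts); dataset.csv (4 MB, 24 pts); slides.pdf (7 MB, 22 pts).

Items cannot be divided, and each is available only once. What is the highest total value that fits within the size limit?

49 pts

Check high-value combinations within 11 MB:
- video.mp4+dataset.csv: size 7+4=11, value 25+24=49
- dataset.csv+slides.pdf: size 4+7=11, value 24+22=46
- fig.png+video.mp4: size 4+7=11, value 15+25=40
- fig.png+dataset.csv: size 4+4=8, value 15+24=39
Best: 49 pts.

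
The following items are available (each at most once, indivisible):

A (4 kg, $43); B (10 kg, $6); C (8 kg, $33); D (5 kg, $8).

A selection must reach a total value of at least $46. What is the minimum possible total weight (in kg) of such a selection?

9

Subsets with value ≥ 46, sorted by total weight:
- A+D: weight 9, value 51
- A+C: weight 12, value 76
- A+B: weight 14, value 49
Minimum weight: 9 kg.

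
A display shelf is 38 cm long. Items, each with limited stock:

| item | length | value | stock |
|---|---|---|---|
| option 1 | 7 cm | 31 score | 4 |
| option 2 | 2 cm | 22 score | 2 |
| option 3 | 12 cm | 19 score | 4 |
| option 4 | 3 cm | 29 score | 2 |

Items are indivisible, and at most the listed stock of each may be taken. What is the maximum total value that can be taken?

226 score

Top feasible selections:
- 4×option 1 + 2×option 2 + 2×option 4: length 38, value 226
- 4×option 1 + 1×option 2 + 2×option 4: length 36, value 204
Best: 226 score.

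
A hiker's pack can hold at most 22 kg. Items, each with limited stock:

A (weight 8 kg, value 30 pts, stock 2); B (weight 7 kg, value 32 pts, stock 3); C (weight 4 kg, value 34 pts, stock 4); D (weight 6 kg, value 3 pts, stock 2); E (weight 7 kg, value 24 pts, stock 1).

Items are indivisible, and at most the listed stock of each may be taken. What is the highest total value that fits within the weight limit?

139 pts

Best selections within weight 22 and stock limits:
- 4×C + 1×D: weight 22, value 139
- 4×C: weight 16, value 136
Best: 139 pts.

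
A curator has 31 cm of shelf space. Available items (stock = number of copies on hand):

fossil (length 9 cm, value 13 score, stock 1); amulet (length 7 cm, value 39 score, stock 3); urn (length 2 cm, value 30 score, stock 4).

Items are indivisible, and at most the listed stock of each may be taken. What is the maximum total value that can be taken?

Best selections within length 31 and stock limits:
- 3×amulet + 4×urn: length 29, value 237
- 1×fossil + 2×amulet + 4×urn: length 31, value 211
- 3×amulet + 3×urn: length 27, value 207
- 2×amulet + 4×urn: length 22, value 198
Best: 237 score.

237 score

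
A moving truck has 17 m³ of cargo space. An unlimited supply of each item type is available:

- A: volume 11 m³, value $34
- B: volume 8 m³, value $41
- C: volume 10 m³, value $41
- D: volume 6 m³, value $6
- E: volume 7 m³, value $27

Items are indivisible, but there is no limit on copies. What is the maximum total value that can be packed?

$82

Best value-per-unit is B at 41/8, and filling with it alone uses volume 2×8=16. No mix of the others beats 2×41 = 82.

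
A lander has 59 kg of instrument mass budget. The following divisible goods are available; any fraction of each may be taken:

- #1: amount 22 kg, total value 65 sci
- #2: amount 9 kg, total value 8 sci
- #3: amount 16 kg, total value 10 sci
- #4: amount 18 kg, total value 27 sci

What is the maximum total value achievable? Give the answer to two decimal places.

Take in order of value per unit:
- #1 (65/22 per unit): all 22 → value 65, running total 65.00
- #4 (27/18 per unit): all 18 → value 27, running total 92.00
- #2 (8/9 per unit): all 9 → value 8, running total 100.00
- #3 (10/16 per unit): 10 of 16 → value 10×10/16 = 6.2500, running total 106.25
Total 106.25.

106.25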